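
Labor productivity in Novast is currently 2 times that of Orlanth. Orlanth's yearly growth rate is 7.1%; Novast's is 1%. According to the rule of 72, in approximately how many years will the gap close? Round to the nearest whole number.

The growth-rate gap is 7.1% − 1% = 6.1 percentage points.
So the ratio between them halves every 72/6.1 ≈ 11.80 years.
A 2 times gap closes after 1 halving: 1 × 11.80 ≈ 12 years.

about 12 years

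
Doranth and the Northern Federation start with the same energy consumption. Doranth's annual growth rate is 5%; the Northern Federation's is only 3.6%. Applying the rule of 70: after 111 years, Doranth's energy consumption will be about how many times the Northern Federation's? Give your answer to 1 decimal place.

Only the 1.4-point difference matters.
70/1.4 ≈ 50.00 years per doubling of the ratio; 111 years gives 2.22 doublings, so ≈ 4.7×.

about 4.7 times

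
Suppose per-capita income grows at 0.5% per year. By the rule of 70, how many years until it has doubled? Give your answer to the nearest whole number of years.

At 0.5%, doubling takes about 70/0.5 = 140.00 years.

approximately 140 years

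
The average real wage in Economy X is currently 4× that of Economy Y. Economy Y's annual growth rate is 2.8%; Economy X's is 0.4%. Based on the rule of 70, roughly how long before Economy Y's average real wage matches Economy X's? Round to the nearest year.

What matters is the difference: 2.4 pp.
Rule of 70 on the gap: the ratio halves every 70/2.4 ≈ 29.17 years.
A 4× gap closes after 2 halvings: 2 × 29.17 ≈ 58 years.

approximately 58 years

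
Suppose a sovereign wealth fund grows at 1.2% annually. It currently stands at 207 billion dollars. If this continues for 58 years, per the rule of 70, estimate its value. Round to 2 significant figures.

It doubles every 70/1.2 ≈ 58.33 years, so 58 years is 0.99 doublings.
2^0.99 ≈ 1.99; 207 × 1.99 ≈ 410 billion dollars.

410 billion dollars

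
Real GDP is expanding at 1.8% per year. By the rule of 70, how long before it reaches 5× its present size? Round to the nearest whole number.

Doubling time ≈ 70/1.8 = 38.89 years.
5× is log₂ 5 ≈ 2.32 doublings, so ≈ 2.32 × 38.89 = 90 years.

≈ 90 years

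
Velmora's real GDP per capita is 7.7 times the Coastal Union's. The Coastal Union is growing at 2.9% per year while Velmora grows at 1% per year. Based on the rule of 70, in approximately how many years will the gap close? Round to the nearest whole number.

roughly 108 years

the Coastal Union gains on Velmora at 2.9% − 1% = 1.9 points a year.
At that relative rate the gap halves every 70/1.9 ≈ 36.84 years.
A 7.7 times gap takes log₂(7.7) ≈ 2.94 halvings to close: 2.94 × 36.84 ≈ 108 years.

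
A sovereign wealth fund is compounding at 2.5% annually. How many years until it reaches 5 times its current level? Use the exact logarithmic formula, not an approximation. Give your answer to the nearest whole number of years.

t = ln(5) / ln(1 + 0.025) = 1.6094 / 0.024693 ≈ 65.18.
≈ 65 years.

65 years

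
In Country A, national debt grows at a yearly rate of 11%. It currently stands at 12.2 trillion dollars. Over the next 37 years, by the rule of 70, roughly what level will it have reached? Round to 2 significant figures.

roughly 690 trillion dollars

Doubling time ≈ 70/11 = 6.36 years.
37 years is 37/6.36 ≈ 5.82 doublings, a factor of 2^5.82 ≈ 56.49.
12.2 × 56.49 ≈ 690 trillion dollars.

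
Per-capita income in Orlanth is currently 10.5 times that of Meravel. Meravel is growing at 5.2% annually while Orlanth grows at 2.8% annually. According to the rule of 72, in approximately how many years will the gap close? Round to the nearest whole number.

What matters is the difference: 2.4 pp.
Rule of 72 on the gap: the ratio halves every 72/2.4 ≈ 30.00 years.
A 10.5 times gap takes log₂(10.5) ≈ 3.39 halvings to close: 3.39 × 30.00 ≈ 102 years.

about 102 years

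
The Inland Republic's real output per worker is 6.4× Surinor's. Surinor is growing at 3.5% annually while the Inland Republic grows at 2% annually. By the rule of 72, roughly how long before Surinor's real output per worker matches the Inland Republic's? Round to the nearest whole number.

about 129 years

The growth-rate gap is 3.5% − 2% = 1.5 percentage points.
So the ratio between them halves every 72/1.5 ≈ 48.00 years.
A 6.4× gap takes log₂(6.4) ≈ 2.68 halvings to close: 2.68 × 48.00 ≈ 129 years.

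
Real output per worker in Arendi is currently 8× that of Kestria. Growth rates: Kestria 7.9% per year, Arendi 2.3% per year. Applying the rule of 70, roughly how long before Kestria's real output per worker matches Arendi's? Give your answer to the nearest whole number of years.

around 38 years

The growth-rate gap is 7.9% − 2.3% = 5.6 percentage points.
So the ratio between them halves every 70/5.6 ≈ 12.50 years.
An 8× gap closes after 3 halvings: 3 × 12.50 ≈ 38 years.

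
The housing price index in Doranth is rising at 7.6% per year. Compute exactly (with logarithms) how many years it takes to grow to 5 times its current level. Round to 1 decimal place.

t = ln(5) / ln(1 + 0.076) = 1.6094 / 0.073250 ≈ 21.97.

22.0 years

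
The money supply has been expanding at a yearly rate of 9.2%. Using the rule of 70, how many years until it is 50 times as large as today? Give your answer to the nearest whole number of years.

≈ 43 years

Doubling time ≈ 70/9.2 = 7.61 years.
50× is log₂ 50 ≈ 5.64 doublings, so ≈ 5.64 × 7.61 = 43 years.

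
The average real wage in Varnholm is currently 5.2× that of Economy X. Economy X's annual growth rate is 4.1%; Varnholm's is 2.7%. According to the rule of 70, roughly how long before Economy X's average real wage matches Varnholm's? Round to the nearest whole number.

Economy X gains on Varnholm at 4.1% − 2.7% = 1.4 points a year.
At that relative rate the gap halves every 70/1.4 ≈ 50.00 years.
A 5.2× gap takes log₂(5.2) ≈ 2.38 halvings to close: 2.38 × 50.00 ≈ 119 years.

≈ 119 years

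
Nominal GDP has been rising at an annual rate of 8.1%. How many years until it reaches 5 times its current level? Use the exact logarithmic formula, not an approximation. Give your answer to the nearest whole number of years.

t = ln(5) / ln(1 + 0.081) = 1.6094 / 0.077887 ≈ 20.66.
≈ 21 years.

21 years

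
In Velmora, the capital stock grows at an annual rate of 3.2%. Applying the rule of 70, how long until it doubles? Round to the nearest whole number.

Doubling time ≈ 70 / 3.2 = 21.88 years.

22 years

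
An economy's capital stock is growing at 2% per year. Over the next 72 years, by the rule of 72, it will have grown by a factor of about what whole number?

At 2% one doubling takes ≈ 36.00 years; 72 years is 2 of them, so ×4.

around 4 times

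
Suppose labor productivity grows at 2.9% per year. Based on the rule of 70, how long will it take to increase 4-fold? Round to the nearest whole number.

roughly 48 years

One doubling takes 70/2.9 = 24.14 years.
Getting to 4× needs 2 doublings: 2 × 24.14 ≈ 48 years.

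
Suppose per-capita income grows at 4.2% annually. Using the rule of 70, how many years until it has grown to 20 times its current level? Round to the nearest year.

approximately 72 years

One doubling takes 70/4.2 = 16.67 years.
Reaching 20× takes log₂(20) ≈ 4.32 doublings.
4.32 × 16.67 ≈ 72 years.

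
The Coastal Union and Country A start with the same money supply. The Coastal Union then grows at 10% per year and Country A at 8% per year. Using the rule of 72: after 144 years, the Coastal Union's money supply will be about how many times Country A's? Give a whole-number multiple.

16 times

Rate gap = 10% − 8% = 2 points.
The ratio doubles every 72/2 ≈ 36.00 years.
144/36.00 ≈ 4.00 doublings → ratio ≈ 2^4.00 ≈ 16.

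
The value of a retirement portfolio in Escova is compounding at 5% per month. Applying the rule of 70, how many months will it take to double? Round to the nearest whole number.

around 14 months

70/5 ≈ 14.00, so it doubles roughly every 14 months.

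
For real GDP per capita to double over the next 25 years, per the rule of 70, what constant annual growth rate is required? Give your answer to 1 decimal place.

70 / 25 ≈ 2.80, so about 2.8% annually.

approximately 2.8%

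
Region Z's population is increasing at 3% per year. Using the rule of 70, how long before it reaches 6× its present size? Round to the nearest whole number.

about 60 years

At 3% it doubles every 70/3 ≈ 23.33 years.
6× is log₂ 6 ≈ 2.58 doublings, so ≈ 2.58 × 23.33 = 60 years.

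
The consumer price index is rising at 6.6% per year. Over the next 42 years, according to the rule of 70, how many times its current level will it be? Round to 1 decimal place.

Doubles every ≈ 10.61 years (70/6.6).
42 years is 3.96 doublings; 2^3.96 ≈ 15.6×.

about 15.6 times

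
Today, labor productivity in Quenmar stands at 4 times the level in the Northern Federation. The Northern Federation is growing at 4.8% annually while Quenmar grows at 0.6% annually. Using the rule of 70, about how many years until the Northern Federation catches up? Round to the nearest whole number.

What matters is the difference: 4.2 pp.
Rule of 70 on the gap: the ratio halves every 70/4.2 ≈ 16.67 years.
A 4 times gap closes after 2 halvings: 2 × 16.67 ≈ 33 years.

33 years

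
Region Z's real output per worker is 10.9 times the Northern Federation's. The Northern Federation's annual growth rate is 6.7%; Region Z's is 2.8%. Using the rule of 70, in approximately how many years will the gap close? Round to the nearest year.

62 years

What matters is the difference: 3.9 pp.
Rule of 70 on the gap: the ratio halves every 70/3.9 ≈ 17.95 years.
A 10.9 times gap takes log₂(10.9) ≈ 3.45 halvings to close: 3.45 × 17.95 ≈ 62 years.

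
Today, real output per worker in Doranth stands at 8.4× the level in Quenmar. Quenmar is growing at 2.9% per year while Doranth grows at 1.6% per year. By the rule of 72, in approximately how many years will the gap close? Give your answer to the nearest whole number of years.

What matters is the difference: 1.3 pp.
Rule of 72 on the gap: the ratio halves every 72/1.3 ≈ 55.38 years.
An 8.4× gap takes log₂(8.4) ≈ 3.07 halvings to close: 3.07 × 55.38 ≈ 170 years.

roughly 170 years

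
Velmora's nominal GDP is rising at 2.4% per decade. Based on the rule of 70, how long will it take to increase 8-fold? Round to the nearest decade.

approximately 88 decades

Doubling time ≈ 70/2.4 = 29.17 decades.
8 = 2^3, so 3 doublings → 88 decades.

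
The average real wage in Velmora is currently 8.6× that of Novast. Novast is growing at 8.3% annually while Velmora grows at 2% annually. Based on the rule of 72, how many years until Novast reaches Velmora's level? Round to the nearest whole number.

Novast gains on Velmora at 8.3% − 2% = 6.3 points a year.
At that relative rate the gap halves every 72/6.3 ≈ 11.43 years.
An 8.6× gap takes log₂(8.6) ≈ 3.10 halvings to close: 3.10 × 11.43 ≈ 35 years.

about 35 years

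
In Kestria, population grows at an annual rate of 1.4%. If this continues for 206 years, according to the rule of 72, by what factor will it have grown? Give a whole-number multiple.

At 1.4% one doubling takes ≈ 51.43 years; 206 years is 4 of them, so ×16.

≈ 16 times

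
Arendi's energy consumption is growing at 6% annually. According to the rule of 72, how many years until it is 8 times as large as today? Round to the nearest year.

At 6% it doubles every 72/6 ≈ 12.00 years.
8× is 3 doublings, so 3 × 12.00 ≈ 36 years.

roughly 36 years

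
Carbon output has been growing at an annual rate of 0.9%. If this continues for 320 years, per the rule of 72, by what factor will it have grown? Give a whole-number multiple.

Doubling time ≈ 72/0.9 = 80.00 years.
320/80.00 ≈ 4 doublings, so about 2^4 = 16×.

about 16 times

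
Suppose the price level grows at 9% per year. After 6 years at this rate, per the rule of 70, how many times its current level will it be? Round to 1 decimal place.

Doubles every ≈ 7.78 years (70/9).
6 years is 0.77 doublings; 2^0.77 ≈ 1.7×.

1.7 times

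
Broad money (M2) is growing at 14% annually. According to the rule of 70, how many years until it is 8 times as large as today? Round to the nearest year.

One doubling takes 70/14 = 5.00 years.
Getting to 8× needs 3 doublings: 3 × 5.00 ≈ 15 years.

about 15 years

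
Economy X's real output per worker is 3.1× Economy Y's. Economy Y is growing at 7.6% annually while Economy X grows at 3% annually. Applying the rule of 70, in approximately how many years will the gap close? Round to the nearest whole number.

What matters is the difference: 4.6 pp.
Rule of 70 on the gap: the ratio halves every 70/4.6 ≈ 15.22 years.
A 3.1× gap takes log₂(3.1) ≈ 1.63 halvings to close: 1.63 × 15.22 ≈ 25 years.

around 25 years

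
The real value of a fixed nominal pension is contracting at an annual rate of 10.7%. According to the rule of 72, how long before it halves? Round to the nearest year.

approximately 7 years

Halving time ≈ 72 / 10.7 = 6.73 → 7 years.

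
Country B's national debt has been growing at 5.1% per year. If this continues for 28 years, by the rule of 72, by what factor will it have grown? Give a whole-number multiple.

72/5.1 ≈ 14.12 years per doubling.
28 years fits 2 doublings: 2^2 = 4.

≈ 4 times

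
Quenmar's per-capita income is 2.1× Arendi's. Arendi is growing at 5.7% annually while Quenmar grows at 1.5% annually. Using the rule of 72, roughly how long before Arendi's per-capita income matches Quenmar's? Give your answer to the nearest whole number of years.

The growth-rate gap is 5.7% − 1.5% = 4.2 percentage points.
So the ratio between them halves every 72/4.2 ≈ 17.14 years.
A 2.1× gap takes log₂(2.1) ≈ 1.07 halvings to close: 1.07 × 17.14 ≈ 18 years.

roughly 18 years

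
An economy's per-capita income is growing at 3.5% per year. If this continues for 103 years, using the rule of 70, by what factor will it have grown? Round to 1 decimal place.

approximately 35.5 times

Doubling time ≈ 70/3.5 = 20.00 years.
103 years / 20.00 ≈ 5.15 doublings → factor 2^5.15 ≈ 35.5.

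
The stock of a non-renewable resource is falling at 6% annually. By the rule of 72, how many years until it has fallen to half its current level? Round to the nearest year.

Halving time ≈ 72 / 6 = 12.00 → 12 years.

approximately 12 years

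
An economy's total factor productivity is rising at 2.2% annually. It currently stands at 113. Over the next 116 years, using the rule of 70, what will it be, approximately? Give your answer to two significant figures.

Doubling time ≈ 70/2.2 = 31.82 years.
116 years is 116/31.82 ≈ 3.65 doublings, a factor of 2^3.65 ≈ 12.55.
113 × 12.55 ≈ 1400.

about 1400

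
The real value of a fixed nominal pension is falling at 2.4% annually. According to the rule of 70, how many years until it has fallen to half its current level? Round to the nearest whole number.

roughly 29 years

Halving time ≈ 70 / 2.4 = 29.17 → 29 years.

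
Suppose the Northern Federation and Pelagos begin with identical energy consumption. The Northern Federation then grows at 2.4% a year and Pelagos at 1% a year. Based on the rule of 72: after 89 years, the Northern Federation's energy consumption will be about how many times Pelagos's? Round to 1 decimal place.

Rate gap = 2.4% − 1% = 1.4 points.
The ratio doubles every 72/1.4 ≈ 51.43 years.
89/51.43 ≈ 1.73 doublings → ratio ≈ 2^1.73 ≈ 3.3.

3.3 times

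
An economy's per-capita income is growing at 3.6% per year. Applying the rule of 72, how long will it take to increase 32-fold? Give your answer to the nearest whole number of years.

One doubling takes 72/3.6 = 20.00 years.
Getting to 32× needs 5 doublings: 5 × 20.00 ≈ 100 years.

approximately 100 years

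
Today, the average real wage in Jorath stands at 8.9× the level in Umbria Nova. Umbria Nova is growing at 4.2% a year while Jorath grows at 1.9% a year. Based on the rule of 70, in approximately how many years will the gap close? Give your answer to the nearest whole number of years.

The growth-rate gap is 4.2% − 1.9% = 2.3 percentage points.
So the ratio between them halves every 70/2.3 ≈ 30.43 years.
An 8.9× gap takes log₂(8.9) ≈ 3.15 halvings to close: 3.15 × 30.43 ≈ 96 years.

around 96 years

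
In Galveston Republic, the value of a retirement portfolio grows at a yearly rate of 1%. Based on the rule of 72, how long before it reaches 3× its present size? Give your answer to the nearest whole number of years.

At 1% it doubles every 72/1 ≈ 72.00 years.
Reaching 3× takes log₂(3) ≈ 1.58 doublings.
1.58 × 72.00 ≈ 114 years.

approximately 114 years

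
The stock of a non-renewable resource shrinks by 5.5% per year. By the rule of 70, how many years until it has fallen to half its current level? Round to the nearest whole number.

≈ 13 years

Falling at 5.5%, it halves about every 70/5.5 = 12.73 years.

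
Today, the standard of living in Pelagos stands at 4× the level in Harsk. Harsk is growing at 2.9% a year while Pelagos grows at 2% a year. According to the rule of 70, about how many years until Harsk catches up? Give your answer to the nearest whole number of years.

roughly 156 years

What matters is the difference: 0.9 pp.
Rule of 70 on the gap: the ratio halves every 70/0.9 ≈ 77.78 years.
A 4× gap closes after 2 halvings: 2 × 77.78 ≈ 156 years.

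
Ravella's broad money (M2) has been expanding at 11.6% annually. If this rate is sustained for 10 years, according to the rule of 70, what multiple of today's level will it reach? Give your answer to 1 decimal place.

3.2 times

Doubles every ≈ 6.03 years (70/11.6).
10 years is 1.66 doublings; 2^1.66 ≈ 3.2×.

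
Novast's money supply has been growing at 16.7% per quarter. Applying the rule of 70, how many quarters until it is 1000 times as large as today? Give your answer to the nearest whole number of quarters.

At 16.7% it doubles every 70/16.7 ≈ 4.19 quarters.
1000× is log₂ 1000 ≈ 9.97 doublings, so ≈ 9.97 × 4.19 = 42 quarters.

approximately 42 quarters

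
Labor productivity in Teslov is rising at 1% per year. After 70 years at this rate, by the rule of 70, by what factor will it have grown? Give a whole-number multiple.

At 1% one doubling takes ≈ 70.00 years; 70 years is 1 of them, so ×2.

approximately 2 times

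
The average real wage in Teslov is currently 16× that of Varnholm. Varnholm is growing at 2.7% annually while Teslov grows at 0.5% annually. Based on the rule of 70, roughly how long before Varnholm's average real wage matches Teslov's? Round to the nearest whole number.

around 127 years

Varnholm gains on Teslov at 2.7% − 0.5% = 2.2 points a year.
At that relative rate the gap halves every 70/2.2 ≈ 31.82 years.
A 16× gap closes after 4 halvings: 4 × 31.82 ≈ 127 years.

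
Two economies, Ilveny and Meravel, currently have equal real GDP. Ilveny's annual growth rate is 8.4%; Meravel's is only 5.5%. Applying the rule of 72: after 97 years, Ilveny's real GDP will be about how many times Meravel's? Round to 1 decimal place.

15.0 times

Ilveny pulls ahead at 2.9 pp per year, so the ratio doubles every 72/2.9 ≈ 24.83 years.
In 97 years that's 3.91 doublings: 2^3.91 ≈ 15.0.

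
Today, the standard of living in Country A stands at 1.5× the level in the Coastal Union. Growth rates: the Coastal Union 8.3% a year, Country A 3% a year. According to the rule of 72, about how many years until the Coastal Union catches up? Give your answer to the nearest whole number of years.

≈ 8 years

The growth-rate gap is 8.3% − 3% = 5.3 percentage points.
So the ratio between them halves every 72/5.3 ≈ 13.58 years.
A 1.5× gap takes log₂(1.5) ≈ 0.58 halvings to close: 0.58 × 13.58 ≈ 8 years.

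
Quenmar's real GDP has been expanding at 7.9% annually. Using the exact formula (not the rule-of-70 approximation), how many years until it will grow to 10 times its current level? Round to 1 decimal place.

30.3 years

t = ln(10) / ln(1 + 0.079) = 2.3026 / 0.076035 ≈ 30.28.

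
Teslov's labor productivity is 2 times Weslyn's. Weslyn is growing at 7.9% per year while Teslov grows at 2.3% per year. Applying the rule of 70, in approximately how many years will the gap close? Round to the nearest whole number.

approximately 13 years

What matters is the difference: 5.6 pp.
Rule of 70 on the gap: the ratio halves every 70/5.6 ≈ 12.50 years.
A 2 times gap closes after 1 halving: 1 × 12.50 ≈ 13 years.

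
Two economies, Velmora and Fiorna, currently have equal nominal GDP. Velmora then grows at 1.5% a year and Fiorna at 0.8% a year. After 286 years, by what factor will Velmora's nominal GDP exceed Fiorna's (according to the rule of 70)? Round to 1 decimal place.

≈ 7.3 times

Velmora pulls ahead at 0.7 pp per year, so the ratio doubles every 70/0.7 ≈ 100.00 years.
In 286 years that's 2.86 doublings: 2^2.86 ≈ 7.3.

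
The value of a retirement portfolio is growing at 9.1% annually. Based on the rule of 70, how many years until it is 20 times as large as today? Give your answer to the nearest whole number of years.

about 33 years

Doubling time ≈ 70/9.1 = 7.69 years.
20× is log₂ 20 ≈ 4.32 doublings, so ≈ 4.32 × 7.69 = 33 years.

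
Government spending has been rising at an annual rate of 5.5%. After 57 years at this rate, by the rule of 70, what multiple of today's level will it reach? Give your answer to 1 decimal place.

Doubles every ≈ 12.73 years (70/5.5).
57 years is 4.48 doublings; 2^4.48 ≈ 22.3×.

about 22.3 times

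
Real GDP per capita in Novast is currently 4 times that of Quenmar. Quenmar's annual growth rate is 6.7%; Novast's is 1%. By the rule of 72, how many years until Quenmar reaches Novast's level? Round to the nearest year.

What matters is the difference: 5.7 pp.
Rule of 72 on the gap: the ratio halves every 72/5.7 ≈ 12.63 years.
A 4 times gap closes after 2 halvings: 2 × 12.63 ≈ 25 years.

around 25 years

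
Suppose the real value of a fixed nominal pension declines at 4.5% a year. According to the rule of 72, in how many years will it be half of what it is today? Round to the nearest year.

16 years

Falling at 4.5%, it halves about every 72/4.5 = 16.00 years.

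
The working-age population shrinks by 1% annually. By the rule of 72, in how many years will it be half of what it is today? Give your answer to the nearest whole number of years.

around 72 years

The rule works in reverse for decay: 72/1 ≈ 72.00 years to halve.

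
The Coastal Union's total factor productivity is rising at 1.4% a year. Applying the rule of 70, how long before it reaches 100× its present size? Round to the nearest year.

Doubling time ≈ 70/1.4 = 50.00 years.
100× is log₂ 100 ≈ 6.64 doublings, so ≈ 6.64 × 50.00 = 332 years.

about 332 years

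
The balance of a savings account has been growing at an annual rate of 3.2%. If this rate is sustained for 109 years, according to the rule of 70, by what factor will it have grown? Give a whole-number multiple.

At 3.2% one doubling takes ≈ 21.88 years; 109 years is 5 of them, so ×32.

around 32 times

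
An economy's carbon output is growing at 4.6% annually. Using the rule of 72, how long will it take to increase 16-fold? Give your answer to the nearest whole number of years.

Doubling time ≈ 72/4.6 = 15.65 years.
16 = 2^4, so 4 doublings → 63 years.

about 63 years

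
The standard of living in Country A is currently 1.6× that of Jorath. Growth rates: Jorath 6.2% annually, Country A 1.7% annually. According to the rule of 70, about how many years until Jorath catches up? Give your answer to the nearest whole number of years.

Jorath gains on Country A at 6.2% − 1.7% = 4.5 points a year.
At that relative rate the gap halves every 70/4.5 ≈ 15.56 years.
A 1.6× gap takes log₂(1.6) ≈ 0.68 halvings to close: 0.68 × 15.56 ≈ 11 years.

approximately 11 years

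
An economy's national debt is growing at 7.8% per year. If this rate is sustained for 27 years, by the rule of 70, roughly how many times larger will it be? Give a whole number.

approximately 8 times

70/7.8 ≈ 8.97 years per doubling.
27 years fits 3 doublings: 2^3 = 8.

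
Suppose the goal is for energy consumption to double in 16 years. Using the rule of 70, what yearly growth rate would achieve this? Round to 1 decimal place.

70 / 16 ≈ 4.38, so about 4.4% per year.

approximately 4.4%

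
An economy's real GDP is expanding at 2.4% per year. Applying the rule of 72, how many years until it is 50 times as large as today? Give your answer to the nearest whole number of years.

One doubling takes 72/2.4 = 30.00 years.
50× is log₂ 50 ≈ 5.64 doublings, so ≈ 5.64 × 30.00 = 169 years.

around 169 years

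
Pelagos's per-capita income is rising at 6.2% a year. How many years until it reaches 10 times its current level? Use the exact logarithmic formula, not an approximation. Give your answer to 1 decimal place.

t = ln(10) / ln(1 + 0.062) = 2.3026 / 0.060154 ≈ 38.28.

38.3 years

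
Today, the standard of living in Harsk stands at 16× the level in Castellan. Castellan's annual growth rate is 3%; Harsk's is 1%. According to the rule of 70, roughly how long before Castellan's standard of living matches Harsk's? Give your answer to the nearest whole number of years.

140 years

The growth-rate gap is 3% − 1% = 2 percentage points.
So the ratio between them halves every 70/2 ≈ 35.00 years.
A 16× gap closes after 4 halvings: 4 × 35.00 ≈ 140 years.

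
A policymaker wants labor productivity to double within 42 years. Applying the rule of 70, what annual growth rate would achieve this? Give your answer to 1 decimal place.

70 / 42 ≈ 1.67, so about 1.7% a year.

1.7%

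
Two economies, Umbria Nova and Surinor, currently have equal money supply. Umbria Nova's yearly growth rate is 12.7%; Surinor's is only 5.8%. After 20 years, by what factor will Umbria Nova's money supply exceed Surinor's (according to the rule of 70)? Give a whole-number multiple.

around 4 times

Only the 6.9-point difference matters.
70/6.9 ≈ 10.14 years per doubling of the ratio; 20 years gives 1.97 doublings, so ≈ 4×.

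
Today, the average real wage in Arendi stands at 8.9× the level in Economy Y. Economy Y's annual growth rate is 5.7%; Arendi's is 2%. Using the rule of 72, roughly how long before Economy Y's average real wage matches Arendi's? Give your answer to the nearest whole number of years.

61 years

What matters is the difference: 3.7 pp.
Rule of 72 on the gap: the ratio halves every 72/3.7 ≈ 19.46 years.
An 8.9× gap takes log₂(8.9) ≈ 3.15 halvings to close: 3.15 × 19.46 ≈ 61 years.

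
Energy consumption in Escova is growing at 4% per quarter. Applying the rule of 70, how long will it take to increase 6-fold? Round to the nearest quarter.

At 4% it doubles every 70/4 ≈ 17.50 quarters.
Reaching 6× takes log₂(6) ≈ 2.58 doublings.
2.58 × 17.50 ≈ 45 quarters.

about 45 quarters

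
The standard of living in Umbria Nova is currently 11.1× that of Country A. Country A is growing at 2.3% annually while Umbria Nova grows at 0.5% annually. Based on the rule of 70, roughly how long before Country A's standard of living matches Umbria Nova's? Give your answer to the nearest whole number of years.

roughly 135 years

Country A gains on Umbria Nova at 2.3% − 0.5% = 1.8 points a year.
At that relative rate the gap halves every 70/1.8 ≈ 38.89 years.
An 11.1× gap takes log₂(11.1) ≈ 3.47 halvings to close: 3.47 × 38.89 ≈ 135 years.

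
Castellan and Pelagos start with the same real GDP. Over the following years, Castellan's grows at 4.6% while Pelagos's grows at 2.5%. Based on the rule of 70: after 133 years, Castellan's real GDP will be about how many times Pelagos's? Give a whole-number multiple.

≈ 16 times

Rate gap = 4.6% − 2.5% = 2.1 points.
The ratio doubles every 70/2.1 ≈ 33.33 years.
133/33.33 ≈ 3.99 doublings → ratio ≈ 2^3.99 ≈ 16.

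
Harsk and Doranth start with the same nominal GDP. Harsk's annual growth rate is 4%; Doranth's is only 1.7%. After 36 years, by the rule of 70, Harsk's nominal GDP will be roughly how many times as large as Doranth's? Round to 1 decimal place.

Only the 2.3-point difference matters.
70/2.3 ≈ 30.43 years per doubling of the ratio; 36 years gives 1.18 doublings, so ≈ 2.3×.

roughly 2.3 times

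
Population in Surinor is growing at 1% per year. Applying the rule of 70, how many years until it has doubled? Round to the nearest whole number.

around 70 years

Doubling time ≈ 70 / 1 = 70.00 years.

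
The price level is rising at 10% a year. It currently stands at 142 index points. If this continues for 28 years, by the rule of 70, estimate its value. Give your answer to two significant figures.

Doubling time ≈ 70/10 = 7.00 years.
28 years is 28/7.00 ≈ 4.00 doublings, a factor of 2^4.00 ≈ 16.00.
142 × 16.00 ≈ 2300 index points.

2300 index points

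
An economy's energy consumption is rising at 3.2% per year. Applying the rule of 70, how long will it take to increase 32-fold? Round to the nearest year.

≈ 109 years

Doubling time ≈ 70/3.2 = 21.88 years.
Getting to 32× needs 5 doublings: 5 × 21.88 ≈ 109 years.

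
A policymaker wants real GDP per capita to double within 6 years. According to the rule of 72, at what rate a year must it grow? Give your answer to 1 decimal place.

72 / 6 ≈ 12.00, so about 12.0% a year.

roughly 12.0%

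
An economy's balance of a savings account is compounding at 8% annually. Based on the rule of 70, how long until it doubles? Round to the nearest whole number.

about 9 years

70/8 ≈ 8.75, so it doubles roughly every 9 years.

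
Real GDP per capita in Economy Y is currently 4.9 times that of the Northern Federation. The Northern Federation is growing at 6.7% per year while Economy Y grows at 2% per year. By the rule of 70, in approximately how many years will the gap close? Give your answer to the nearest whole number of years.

roughly 34 years

What matters is the difference: 4.7 pp.
Rule of 70 on the gap: the ratio halves every 70/4.7 ≈ 14.89 years.
A 4.9 times gap takes log₂(4.9) ≈ 2.29 halvings to close: 2.29 × 14.89 ≈ 34 years.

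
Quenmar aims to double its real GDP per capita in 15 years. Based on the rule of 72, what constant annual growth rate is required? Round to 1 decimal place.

approximately 4.8%

72 / 15 ≈ 4.80, so about 4.8% a year.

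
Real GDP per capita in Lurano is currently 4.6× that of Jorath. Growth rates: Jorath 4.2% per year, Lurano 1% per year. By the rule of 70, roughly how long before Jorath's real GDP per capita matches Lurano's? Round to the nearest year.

approximately 48 years

Jorath gains on Lurano at 4.2% − 1% = 3.2 points a year.
At that relative rate the gap halves every 70/3.2 ≈ 21.88 years.
A 4.6× gap takes log₂(4.6) ≈ 2.20 halvings to close: 2.20 × 21.88 ≈ 48 years.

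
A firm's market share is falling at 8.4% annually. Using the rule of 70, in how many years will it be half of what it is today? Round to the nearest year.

roughly 8 years

Falling at 8.4%, it halves about every 70/8.4 = 8.33 years.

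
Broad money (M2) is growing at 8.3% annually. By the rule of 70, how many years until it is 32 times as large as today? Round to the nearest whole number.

At 8.3% it doubles every 70/8.3 ≈ 8.43 years.
32× is 5 doublings, so 5 × 8.43 ≈ 42 years.

42 years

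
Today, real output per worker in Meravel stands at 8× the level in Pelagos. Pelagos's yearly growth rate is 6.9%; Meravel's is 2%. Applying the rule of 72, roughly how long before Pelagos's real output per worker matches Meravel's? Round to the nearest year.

around 44 years

What matters is the difference: 4.9 pp.
Rule of 72 on the gap: the ratio halves every 72/4.9 ≈ 14.69 years.
An 8× gap closes after 3 halvings: 3 × 14.69 ≈ 44 years.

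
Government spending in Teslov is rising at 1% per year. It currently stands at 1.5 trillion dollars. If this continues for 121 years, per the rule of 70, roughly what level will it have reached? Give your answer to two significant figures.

It doubles every 70/1 ≈ 70.00 years, so 121 years is 1.73 doublings.
2^1.73 ≈ 3.32; 1.5 × 3.32 ≈ 5.0 trillion dollars.

around 5.0 trillion dollars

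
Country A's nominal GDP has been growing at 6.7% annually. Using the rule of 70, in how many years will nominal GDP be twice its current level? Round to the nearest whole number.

70/6.7 ≈ 10.45, so it doubles roughly every 10 years.

about 10 years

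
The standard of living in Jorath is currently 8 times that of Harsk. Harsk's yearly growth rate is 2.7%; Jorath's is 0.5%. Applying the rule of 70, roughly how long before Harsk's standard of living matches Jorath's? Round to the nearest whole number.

roughly 95 years

What matters is the difference: 2.2 pp.
Rule of 70 on the gap: the ratio halves every 70/2.2 ≈ 31.82 years.
An 8 times gap closes after 3 halvings: 3 × 31.82 ≈ 95 years.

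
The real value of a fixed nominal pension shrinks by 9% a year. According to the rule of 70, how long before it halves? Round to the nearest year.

around 8 years

The rule works in reverse for decay: 70/9 ≈ 7.78 years to halve.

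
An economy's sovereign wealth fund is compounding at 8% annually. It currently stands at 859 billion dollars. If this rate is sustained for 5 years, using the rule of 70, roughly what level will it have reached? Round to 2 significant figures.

Doubling time ≈ 70/8 = 8.75 years.
5 years is 5/8.75 ≈ 0.57 doublings, a factor of 2^0.57 ≈ 1.48.
859 × 1.48 ≈ 1300 billion dollars.

roughly 1300 billion dollars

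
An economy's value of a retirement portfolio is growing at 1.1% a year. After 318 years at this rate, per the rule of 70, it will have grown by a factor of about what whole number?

At 1.1% one doubling takes ≈ 63.64 years; 318 years is 5 of them, so ×32.

roughly 32 times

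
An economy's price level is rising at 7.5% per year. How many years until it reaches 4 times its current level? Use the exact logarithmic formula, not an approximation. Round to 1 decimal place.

t = ln(4) / ln(1 + 0.075) = 1.3863 / 0.072321 ≈ 19.17.

19.2 years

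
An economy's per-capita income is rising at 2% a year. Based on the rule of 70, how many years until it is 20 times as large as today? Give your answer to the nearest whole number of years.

roughly 151 years

One doubling takes 70/2 = 35.00 years.
Reaching 20× takes log₂(20) ≈ 4.32 doublings.
4.32 × 35.00 ≈ 151 years.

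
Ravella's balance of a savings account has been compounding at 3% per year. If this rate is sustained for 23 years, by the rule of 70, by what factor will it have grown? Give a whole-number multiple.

2 times

At 3% one doubling takes ≈ 23.33 years; 23 years is 1 of them, so ×2.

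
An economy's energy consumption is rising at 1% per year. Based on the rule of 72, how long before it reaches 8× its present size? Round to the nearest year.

One doubling takes 72/1 = 72.00 years.
Getting to 8× needs 3 doublings: 3 × 72.00 ≈ 216 years.

around 216 years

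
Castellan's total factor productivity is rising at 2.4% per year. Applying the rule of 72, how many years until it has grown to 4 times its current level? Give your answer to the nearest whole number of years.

≈ 60 years

At 2.4% it doubles every 72/2.4 ≈ 30.00 years.
4 = 2^2, so 2 doublings → 60 years.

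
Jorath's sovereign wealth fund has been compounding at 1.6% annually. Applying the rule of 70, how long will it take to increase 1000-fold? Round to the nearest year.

One doubling takes 70/1.6 = 43.75 years.
1000× is log₂ 1000 ≈ 9.97 doublings, so ≈ 9.97 × 43.75 = 436 years.

about 436 years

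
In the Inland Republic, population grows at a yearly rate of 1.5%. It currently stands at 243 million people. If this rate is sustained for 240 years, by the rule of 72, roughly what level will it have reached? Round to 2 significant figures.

Doubling time ≈ 72/1.5 = 48.00 years.
240 years is 240/48.00 ≈ 5.00 doublings, a factor of 2^5.00 ≈ 32.00.
243 × 32.00 ≈ 7800 million people.

approximately 7800 million people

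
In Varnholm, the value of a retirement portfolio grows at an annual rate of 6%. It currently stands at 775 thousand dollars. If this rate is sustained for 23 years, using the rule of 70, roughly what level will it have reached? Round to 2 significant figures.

It doubles every 70/6 ≈ 11.67 years, so 23 years is 1.97 doublings.
2^1.97 ≈ 3.92; 775 × 3.92 ≈ 3000 thousand dollars.

3000 thousand dollars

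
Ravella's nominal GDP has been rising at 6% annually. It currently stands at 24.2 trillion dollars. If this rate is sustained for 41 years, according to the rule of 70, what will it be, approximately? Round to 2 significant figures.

about 280 trillion dollars

It doubles every 70/6 ≈ 11.67 years, so 41 years is 3.51 doublings.
2^3.51 ≈ 11.39; 24.2 × 11.39 ≈ 280 trillion dollars.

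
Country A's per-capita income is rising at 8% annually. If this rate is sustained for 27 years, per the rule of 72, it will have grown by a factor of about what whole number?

Doubling time ≈ 72/8 = 9.00 years.
27/9.00 ≈ 3 doublings, so about 2^3 = 8×.

8 times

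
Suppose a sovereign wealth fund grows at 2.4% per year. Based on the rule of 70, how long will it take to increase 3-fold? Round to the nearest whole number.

Doubling time ≈ 70/2.4 = 29.17 years.
3× is log₂ 3 ≈ 1.58 doublings, so ≈ 1.58 × 29.17 = 46 years.

approximately 46 years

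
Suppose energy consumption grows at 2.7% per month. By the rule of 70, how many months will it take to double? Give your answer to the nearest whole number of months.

approximately 26 months

At 2.7%, doubling takes about 70/2.7 = 25.93 months.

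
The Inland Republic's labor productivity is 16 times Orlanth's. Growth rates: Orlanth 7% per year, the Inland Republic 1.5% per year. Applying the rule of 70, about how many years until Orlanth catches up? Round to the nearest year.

The growth-rate gap is 7% − 1.5% = 5.5 percentage points.
So the ratio between them halves every 70/5.5 ≈ 12.73 years.
A 16 times gap closes after 4 halvings: 4 × 12.73 ≈ 51 years.

51 years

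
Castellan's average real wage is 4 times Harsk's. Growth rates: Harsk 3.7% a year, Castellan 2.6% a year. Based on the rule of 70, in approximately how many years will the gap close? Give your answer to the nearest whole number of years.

roughly 127 years

Harsk gains on Castellan at 3.7% − 2.6% = 1.1 points a year.
At that relative rate the gap halves every 70/1.1 ≈ 63.64 years.
A 4 times gap closes after 2 halvings: 2 × 63.64 ≈ 127 years.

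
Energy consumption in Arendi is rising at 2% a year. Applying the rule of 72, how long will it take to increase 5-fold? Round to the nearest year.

≈ 84 years

One doubling takes 72/2 = 36.00 years.
Reaching 5× takes log₂(5) ≈ 2.32 doublings.
2.32 × 36.00 ≈ 84 years.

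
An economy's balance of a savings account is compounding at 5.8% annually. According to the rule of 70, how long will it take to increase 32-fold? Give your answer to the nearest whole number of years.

At 5.8% it doubles every 70/5.8 ≈ 12.07 years.
32 = 2^5, so 5 doublings → 60 years.

approximately 60 years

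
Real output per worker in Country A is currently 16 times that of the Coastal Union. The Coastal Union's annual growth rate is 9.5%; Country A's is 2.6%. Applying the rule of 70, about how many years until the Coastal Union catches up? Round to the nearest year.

around 41 years

the Coastal Union gains on Country A at 9.5% − 2.6% = 6.9 points a year.
At that relative rate the gap halves every 70/6.9 ≈ 10.14 years.
A 16 times gap closes after 4 halvings: 4 × 10.14 ≈ 41 years.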